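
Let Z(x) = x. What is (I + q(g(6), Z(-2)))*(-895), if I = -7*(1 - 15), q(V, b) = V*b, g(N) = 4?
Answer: -80550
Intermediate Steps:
I = 98 (I = -7*(-14) = 98)
(I + q(g(6), Z(-2)))*(-895) = (98 + 4*(-2))*(-895) = (98 - 8)*(-895) = 90*(-895) = -80550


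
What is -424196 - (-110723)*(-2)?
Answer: -645642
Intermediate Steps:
-424196 - (-110723)*(-2) = -424196 - 1*221446 = -424196 - 221446 = -645642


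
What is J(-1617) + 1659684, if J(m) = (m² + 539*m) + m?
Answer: 3401193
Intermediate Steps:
J(m) = m² + 540*m
J(-1617) + 1659684 = -1617*(540 - 1617) + 1659684 = -1617*(-1077) + 1659684 = 1741509 + 1659684 = 3401193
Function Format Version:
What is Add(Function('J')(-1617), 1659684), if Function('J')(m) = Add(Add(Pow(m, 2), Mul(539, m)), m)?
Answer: 3401193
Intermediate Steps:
Function('J')(m) = Add(Pow(m, 2), Mul(540, m))
Add(Function('J')(-1617), 1659684) = Add(Mul(-1617, Add(540, -1617)), 1659684) = Add(Mul(-1617, -1077), 1659684) = Add(1741509, 1659684) = 3401193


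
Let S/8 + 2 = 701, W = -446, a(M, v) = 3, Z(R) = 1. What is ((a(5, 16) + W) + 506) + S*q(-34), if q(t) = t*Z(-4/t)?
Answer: -190065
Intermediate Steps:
q(t) = t (q(t) = t*1 = t)
S = 5592 (S = -16 + 8*701 = -16 + 5608 = 5592)
((a(5, 16) + W) + 506) + S*q(-34) = ((3 - 446) + 506) + 5592*(-34) = (-443 + 506) - 190128 = 63 - 190128 = -190065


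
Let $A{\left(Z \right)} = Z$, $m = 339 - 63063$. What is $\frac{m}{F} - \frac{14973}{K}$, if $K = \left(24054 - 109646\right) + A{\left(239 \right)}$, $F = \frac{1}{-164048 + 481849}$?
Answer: $- \frac{24658048655771}{1237} \approx -1.9934 \cdot 10^{10}$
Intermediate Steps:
$m = -62724$ ($m = 339 - 63063 = -62724$)
$F = \frac{1}{317801} \approx 3.1466 \cdot 10^{-6}$
$K = -85353$ ($K = \left(24054 - 109646\right) + 239 = -85592 + 239 = -85353$)
$\frac{m}{F} - \frac{14973}{K} = - 62724 \frac{1}{\frac{1}{317801}} - \frac{14973}{-85353} = \left(-62724\right) 317801 - - \frac{217}{1237} = -19933749924 + \frac{217}{1237} = - \frac{24658048655771}{1237}$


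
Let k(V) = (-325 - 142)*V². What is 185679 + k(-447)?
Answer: -93125124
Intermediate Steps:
k(V) = -467*V²
185679 + k(-447) = 185679 - 467*(-447)² = 185679 - 467*199809 = 185679 - 93310803 = -93125124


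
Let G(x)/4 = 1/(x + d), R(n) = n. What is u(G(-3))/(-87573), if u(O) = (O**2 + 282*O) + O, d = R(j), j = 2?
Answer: 372/29191 ≈ 0.012744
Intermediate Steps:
d = 2
G(x) = 4/(2 + x) (G(x) = 4/(x + 2) = 4/(2 + x))
u(O) = O**2 + 283*O
u(G(-3))/(-87573) = ((4/(2 - 3))*(283 + 4/(2 - 3)))/(-87573) = ((4/(-1))*(283 + 4/(-1)))*(-1/87573) = ((4*(-1))*(283 + 4*(-1)))*(-1/87573) = -4*(283 - 4)*(-1/87573) = -4*279*(-1/87573) = -1116*(-1/87573) = 372/29191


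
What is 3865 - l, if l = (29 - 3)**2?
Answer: 3189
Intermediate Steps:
l = 676 (l = 26**2 = 676)
3865 - l = 3865 - 1*676 = 3865 - 676 = 3189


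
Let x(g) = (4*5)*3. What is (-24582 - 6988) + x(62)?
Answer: -31510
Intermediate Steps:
x(g) = 60 (x(g) = 20*3 = 60)
(-24582 - 6988) + x(62) = (-24582 - 6988) + 60 = -31570 + 60 = -31510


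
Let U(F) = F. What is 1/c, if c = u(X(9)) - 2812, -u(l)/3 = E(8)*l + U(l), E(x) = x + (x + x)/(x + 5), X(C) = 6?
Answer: -13/38950 ≈ -0.00033376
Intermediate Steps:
E(x) = x + 2*x/(5 + x) (E(x) = x + (2*x)/(5 + x) = x + 2*x/(5 + x))
u(l) = -399*l/13 (u(l) = -3*((8*(7 + 8)/(5 + 8))*l + l) = -3*((8*15/13)*l + l) = -3*((8*(1/13)*15)*l + l) = -3*(120*l/13 + l) = -399*l/13)
c = -38950/13 (c = -399/13*6 - 2812 = -2394/13 - 2812 = -38950/13 ≈ -2996.2)
1/c = 1/(-38950/13) = -13/38950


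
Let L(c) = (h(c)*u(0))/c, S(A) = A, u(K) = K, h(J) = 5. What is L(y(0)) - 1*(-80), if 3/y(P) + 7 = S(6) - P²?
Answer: 80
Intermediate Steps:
y(P) = 3/(-1 - P²) (y(P) = 3/(-7 + (6 - P²)) = 3/(-1 - P²))
L(c) = 0 (L(c) = (5*0)/c = 0/c = 0)
L(y(0)) - 1*(-80) = 0 - 1*(-80) = 0 + 80 = 80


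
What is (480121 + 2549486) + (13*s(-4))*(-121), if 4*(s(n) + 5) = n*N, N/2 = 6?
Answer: 3056348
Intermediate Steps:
N = 12 (N = 2*6 = 12)
s(n) = -5 + 3*n (s(n) = -5 + (n*12)/4 = -5 + (12*n)/4 = -5 + 3*n)
(480121 + 2549486) + (13*s(-4))*(-121) = (480121 + 2549486) + (13*(-5 + 3*(-4)))*(-121) = 3029607 + (13*(-5 - 12))*(-121) = 3029607 + (13*(-17))*(-121) = 3029607 - 221*(-121) = 3029607 + 26741 = 3056348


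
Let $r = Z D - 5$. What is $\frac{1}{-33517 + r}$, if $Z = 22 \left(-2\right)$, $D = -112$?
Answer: $- \frac{1}{28594} \approx -3.4972 \cdot 10^{-5}$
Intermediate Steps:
$Z = -44$
$r = 4923$ ($r = \left(-44\right) \left(-112\right) - 5 = 4928 - 5 = 4923$)
$\frac{1}{-33517 + r} = \frac{1}{-33517 + 4923} = \frac{1}{-28594} = - \frac{1}{28594}$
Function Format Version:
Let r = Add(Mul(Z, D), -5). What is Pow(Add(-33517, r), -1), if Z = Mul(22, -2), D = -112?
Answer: Rational(-1, 28594) ≈ -3.4972e-5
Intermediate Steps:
Z = -44
r = 4923 (r = Add(Mul(-44, -112), -5) = Add(4928, -5) = 4923)
Pow(Add(-33517, r), -1) = Pow(Add(-33517, 4923), -1) = Pow(-28594, -1) = Rational(-1, 28594)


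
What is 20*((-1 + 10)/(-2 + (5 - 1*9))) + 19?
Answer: -11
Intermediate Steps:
20*((-1 + 10)/(-2 + (5 - 1*9))) + 19 = 20*(9/(-2 + (5 - 9))) + 19 = 20*(9/(-2 - 4)) + 19 = 20*(9/(-6)) + 19 = 20*(9*(-1/6)) + 19 = 20*(-3/2) + 19 = -30 + 19 = -11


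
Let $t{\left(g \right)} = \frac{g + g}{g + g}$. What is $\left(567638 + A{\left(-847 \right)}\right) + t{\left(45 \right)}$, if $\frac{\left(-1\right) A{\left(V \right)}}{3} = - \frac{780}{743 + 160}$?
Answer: $\frac{170860119}{301} \approx 5.6764 \cdot 10^{5}$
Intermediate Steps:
$t{\left(g \right)} = 1$ ($t{\left(g \right)} = \frac{2 g}{2 g} = 2 g \frac{1}{2 g} = 1$)
$A{\left(V \right)} = \frac{780}{301}$ ($A{\left(V \right)} = - 3 \left(- \frac{780}{743 + 160}\right) = - 3 \left(- \frac{780}{903}\right) = - 3 \left(\left(-780\right) \frac{1}{903}\right) = \left(-3\right) \left(- \frac{260}{301}\right) = \frac{780}{301}$)
$\left(567638 + A{\left(-847 \right)}\right) + t{\left(45 \right)} = \left(567638 + \frac{780}{301}\right) + 1 = \frac{170859818}{301} + 1 = \frac{170860119}{301}$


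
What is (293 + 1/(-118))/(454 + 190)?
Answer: 4939/10856 ≈ 0.45496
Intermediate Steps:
(293 + 1/(-118))/(454 + 190) = (293 - 1/118)/644 = (34573/118)*(1/644) = 4939/10856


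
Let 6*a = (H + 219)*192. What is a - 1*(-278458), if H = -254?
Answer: 277338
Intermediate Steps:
a = -1120 (a = ((-254 + 219)*192)/6 = (-35*192)/6 = (⅙)*(-6720) = -1120)
a - 1*(-278458) = -1120 - 1*(-278458) = -1120 + 278458 = 277338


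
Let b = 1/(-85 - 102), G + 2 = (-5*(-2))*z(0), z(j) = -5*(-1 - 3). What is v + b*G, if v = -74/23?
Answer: -1672/391 ≈ -4.2762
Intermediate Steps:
z(j) = 20 (z(j) = -5*(-4) = 20)
G = 198 (G = -2 - 5*(-2)*20 = -2 + 10*20 = -2 + 200 = 198)
b = -1/187 (b = 1/(-187) = -1/187 ≈ -0.0053476)
v = -74/23 (v = -74*1/23 = -74/23 ≈ -3.2174)
v + b*G = -74/23 - 1/187*198 = -74/23 - 18/17 = -1672/391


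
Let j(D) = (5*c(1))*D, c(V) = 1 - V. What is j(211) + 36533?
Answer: 36533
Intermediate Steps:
j(D) = 0 (j(D) = (5*(1 - 1*1))*D = (5*(1 - 1))*D = (5*0)*D = 0*D = 0)
j(211) + 36533 = 0 + 36533 = 36533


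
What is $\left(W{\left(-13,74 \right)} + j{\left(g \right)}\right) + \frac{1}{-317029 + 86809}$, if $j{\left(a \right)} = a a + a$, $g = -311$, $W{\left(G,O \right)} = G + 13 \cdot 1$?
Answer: $\frac{22195510199}{230220} \approx 96410.0$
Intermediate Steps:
$W{\left(G,O \right)} = 13 + G$ ($W{\left(G,O \right)} = G + 13 = 13 + G$)
$j{\left(a \right)} = a + a^{2}$ ($j{\left(a \right)} = a^{2} + a = a + a^{2}$)
$\left(W{\left(-13,74 \right)} + j{\left(g \right)}\right) + \frac{1}{-317029 + 86809} = \left(\left(13 - 13\right) - 311 \left(1 - 311\right)\right) + \frac{1}{-317029 + 86809} = \left(0 - -96410\right) + \frac{1}{-230220} = \left(0 + 96410\right) - \frac{1}{230220} = 96410 - \frac{1}{230220} = \frac{22195510199}{230220}$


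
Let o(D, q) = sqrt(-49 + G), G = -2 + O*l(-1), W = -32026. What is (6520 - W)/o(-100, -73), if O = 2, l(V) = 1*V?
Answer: -38546*I*sqrt(53)/53 ≈ -5294.7*I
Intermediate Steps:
l(V) = V
G = -4 (G = -2 + 2*(-1) = -2 - 2 = -4)
o(D, q) = I*sqrt(53) (o(D, q) = sqrt(-49 - 4) = sqrt(-53) = I*sqrt(53))
(6520 - W)/o(-100, -73) = (6520 - 1*(-32026))/((I*sqrt(53))) = (6520 + 32026)*(-I*sqrt(53)/53) = 38546*(-I*sqrt(53)/53) = -38546*I*sqrt(53)/53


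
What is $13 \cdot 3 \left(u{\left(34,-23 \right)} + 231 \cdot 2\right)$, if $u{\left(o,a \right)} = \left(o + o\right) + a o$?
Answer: $-9828$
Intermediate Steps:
$u{\left(o,a \right)} = 2 o + a o$
$13 \cdot 3 \left(u{\left(34,-23 \right)} + 231 \cdot 2\right) = 13 \cdot 3 \left(34 \left(2 - 23\right) + 231 \cdot 2\right) = 39 \left(34 \left(-21\right) + 462\right) = 39 \left(-714 + 462\right) = 39 \left(-252\right) = -9828$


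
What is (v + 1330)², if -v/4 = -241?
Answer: 5262436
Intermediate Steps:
v = 964 (v = -4*(-241) = 964)
(v + 1330)² = (964 + 1330)² = 2294² = 5262436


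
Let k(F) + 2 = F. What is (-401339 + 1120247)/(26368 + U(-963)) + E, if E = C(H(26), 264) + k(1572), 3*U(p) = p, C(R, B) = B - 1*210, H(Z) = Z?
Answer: 43019236/26047 ≈ 1651.6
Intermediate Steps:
C(R, B) = -210 + B (C(R, B) = B - 210 = -210 + B)
k(F) = -2 + F
U(p) = p/3
E = 1624 (E = (-210 + 264) + (-2 + 1572) = 54 + 1570 = 1624)
(-401339 + 1120247)/(26368 + U(-963)) + E = (-401339 + 1120247)/(26368 + (⅓)*(-963)) + 1624 = 718908/(26368 - 321) + 1624 = 718908/26047 + 1624 = 43019236/26047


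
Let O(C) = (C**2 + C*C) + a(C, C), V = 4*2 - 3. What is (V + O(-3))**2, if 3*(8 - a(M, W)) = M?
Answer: 1024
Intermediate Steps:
a(M, W) = 8 - M/3
V = 5 (V = 8 - 3 = 5)
O(C) = 8 + 2*C**2 - C/3 (O(C) = (C**2 + C*C) + (8 - C/3) = (C**2 + C**2) + (8 - C/3) = 2*C**2 + (8 - C/3) = 8 + 2*C**2 - C/3)
(V + O(-3))**2 = (5 + (8 + 2*(-3)**2 - 1/3*(-3)))**2 = (5 + (8 + 2*9 + 1))**2 = (5 + (8 + 18 + 1))**2 = (5 + 27)**2 = 32**2 = 1024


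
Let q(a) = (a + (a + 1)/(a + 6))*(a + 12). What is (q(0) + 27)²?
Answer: 841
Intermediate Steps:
q(a) = (12 + a)*(a + (1 + a)/(6 + a)) (q(a) = (a + (1 + a)/(6 + a))*(12 + a) = (12 + a)*(a + (1 + a)/(6 + a)))
(q(0) + 27)² = ((12 + 0³ + 19*0² + 85*0)/(6 + 0) + 27)² = ((12 + 0 + 19*0 + 0)/6 + 27)² = ((12 + 0 + 0 + 0)/6 + 27)² = ((⅙)*12 + 27)² = (2 + 27)² = 29² = 841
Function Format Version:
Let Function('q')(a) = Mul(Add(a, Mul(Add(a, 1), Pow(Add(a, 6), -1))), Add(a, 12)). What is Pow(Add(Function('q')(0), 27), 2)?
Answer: 841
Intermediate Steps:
Function('q')(a) = Mul(Add(12, a), Add(a, Mul(Pow(Add(6, a), -1), Add(1, a)))) (Function('q')(a) = Mul(Add(a, Mul(Add(1, a), Pow(Add(6, a), -1))), Add(12, a)) = Mul(Add(a, Mul(Pow(Add(6, a), -1), Add(1, a))), Add(12, a)) = Mul(Add(12, a), Add(a, Mul(Pow(Add(6, a), -1), Add(1, a)))))
Pow(Add(Function('q')(0), 27), 2) = Pow(Add(Mul(Pow(Add(6, 0), -1), Add(12, Pow(0, 3), Mul(19, Pow(0, 2)), Mul(85, 0))), 27), 2) = Pow(Add(Mul(Pow(6, -1), Add(12, 0, Mul(19, 0), 0)), 27), 2) = Pow(Add(Mul(Rational(1, 6), Add(12, 0, 0, 0)), 27), 2) = Pow(Add(Mul(Rational(1, 6), 12), 27), 2) = Pow(Add(2, 27), 2) = Pow(29, 2) = 841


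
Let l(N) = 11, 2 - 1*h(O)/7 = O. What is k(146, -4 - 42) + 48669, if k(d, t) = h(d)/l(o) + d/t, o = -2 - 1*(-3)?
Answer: 12289270/253 ≈ 48574.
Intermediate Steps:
h(O) = 14 - 7*O
o = 1 (o = -2 + 3 = 1)
k(d, t) = 14/11 - 7*d/11 + d/t (k(d, t) = (14 - 7*d)/11 + d/t = (14 - 7*d)*(1/11) + d/t = (14/11 - 7*d/11) + d/t = 14/11 - 7*d/11 + d/t)
k(146, -4 - 42) + 48669 = (146 + 7*(-4 - 42)*(2 - 1*146)/11)/(-4 - 42) + 48669 = (146 + (7/11)*(-46)*(2 - 146))/(-46) + 48669 = -(146 + (7/11)*(-46)*(-144))/46 + 48669 = -(146 + 46368/11)/46 + 48669 = -1/46*47974/11 + 48669 = -23987/253 + 48669 = 12289270/253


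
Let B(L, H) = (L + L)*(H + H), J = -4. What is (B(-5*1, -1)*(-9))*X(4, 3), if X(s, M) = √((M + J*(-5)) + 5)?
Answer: -360*√7 ≈ -952.47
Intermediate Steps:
X(s, M) = √(25 + M) (X(s, M) = √((M - 4*(-5)) + 5) = √((M + 20) + 5) = √((20 + M) + 5) = √(25 + M))
B(L, H) = 4*H*L (B(L, H) = (2*L)*(2*H) = 4*H*L)
(B(-5*1, -1)*(-9))*X(4, 3) = ((4*(-1)*(-5*1))*(-9))*√(25 + 3) = ((4*(-1)*(-5))*(-9))*√28 = (20*(-9))*(2*√7) = -360*√7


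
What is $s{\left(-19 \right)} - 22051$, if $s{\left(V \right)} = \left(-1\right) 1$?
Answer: $-22052$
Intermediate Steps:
$s{\left(V \right)} = -1$
$s{\left(-19 \right)} - 22051 = -1 - 22051 = -22052$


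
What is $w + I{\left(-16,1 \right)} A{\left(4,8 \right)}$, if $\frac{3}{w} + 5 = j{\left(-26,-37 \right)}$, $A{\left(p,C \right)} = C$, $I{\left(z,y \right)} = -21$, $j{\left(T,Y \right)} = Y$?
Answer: $- \frac{2353}{14} \approx -168.07$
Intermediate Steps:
$w = - \frac{1}{14}$ ($w = \frac{3}{-5 - 37} = \frac{3}{-42} = 3 \left(- \frac{1}{42}\right) = - \frac{1}{14} \approx -0.071429$)
$w + I{\left(-16,1 \right)} A{\left(4,8 \right)} = - \frac{1}{14} - 168 = - \frac{2353}{14}$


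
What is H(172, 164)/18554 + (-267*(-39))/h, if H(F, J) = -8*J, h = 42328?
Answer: 5294941/30205912 ≈ 0.17529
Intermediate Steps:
H(172, 164)/18554 + (-267*(-39))/h = -8*164/18554 - 267*(-39)/42328 = -1312*1/18554 + 10413*(1/42328) = -656/9277 + 801/3256 = 5294941/30205912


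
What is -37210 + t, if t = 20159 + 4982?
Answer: -12069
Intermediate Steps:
t = 25141
-37210 + t = -37210 + 25141 = -12069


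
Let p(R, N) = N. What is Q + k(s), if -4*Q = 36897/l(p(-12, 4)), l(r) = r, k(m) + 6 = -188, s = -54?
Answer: -40001/16 ≈ -2500.1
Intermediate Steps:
k(m) = -194 (k(m) = -6 - 188 = -194)
Q = -36897/16 (Q = -36897/(4*4) = -1/4*36897/4 = -36897/16 ≈ -2306.1)
Q + k(s) = -36897/16 - 194 = -40001/16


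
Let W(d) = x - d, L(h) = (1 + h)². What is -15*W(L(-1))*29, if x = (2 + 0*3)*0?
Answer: 0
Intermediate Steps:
x = 0 (x = (2 + 0)*0 = 2*0 = 0)
W(d) = -d (W(d) = 0 - d = -d)
-15*W(L(-1))*29 = -(-15)*(1 - 1)²*29 = -(-15)*0²*29 = -(-15)*0*29 = -15*0*29 = 0*29 = 0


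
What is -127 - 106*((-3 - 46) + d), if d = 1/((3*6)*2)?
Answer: 91153/18 ≈ 5064.1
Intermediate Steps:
d = 1/36 (d = 1/(18*2) = 1/36 ≈ 0.027778)
-127 - 106*((-3 - 46) + d) = -127 - 106*((-3 - 46) + 1/36) = -127 - 106*(-49 + 1/36) = -127 - 106*(-1763/36) = -127 + 93439/18 = 91153/18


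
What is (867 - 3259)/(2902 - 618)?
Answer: -598/571 ≈ -1.0473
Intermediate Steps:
(867 - 3259)/(2902 - 618) = -2392/2284 = -2392*1/2284 = -598/571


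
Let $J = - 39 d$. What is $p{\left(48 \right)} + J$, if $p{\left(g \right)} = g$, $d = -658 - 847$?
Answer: $58743$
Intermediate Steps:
$d = -1505$ ($d = -658 - 847 = -1505$)
$J = 58695$ ($J = \left(-39\right) \left(-1505\right) = 58695$)
$p{\left(48 \right)} + J = 48 + 58695 = 58743$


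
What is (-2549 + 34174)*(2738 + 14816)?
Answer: 555145250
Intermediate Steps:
(-2549 + 34174)*(2738 + 14816) = 31625*17554 = 555145250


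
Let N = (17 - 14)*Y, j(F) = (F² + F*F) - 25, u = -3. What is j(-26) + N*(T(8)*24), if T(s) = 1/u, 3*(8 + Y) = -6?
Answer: 1567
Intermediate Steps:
Y = -10 (Y = -8 + (⅓)*(-6) = -8 - 2 = -10)
j(F) = -25 + 2*F² (j(F) = (F² + F²) - 25 = 2*F² - 25 = -25 + 2*F²)
T(s) = -⅓ (T(s) = 1/(-3) = -⅓)
N = -30 (N = (17 - 14)*(-10) = 3*(-10) = -30)
j(-26) + N*(T(8)*24) = (-25 + 2*(-26)²) - (-10)*24 = (-25 + 2*676) - 30*(-8) = (-25 + 1352) + 240 = 1327 + 240 = 1567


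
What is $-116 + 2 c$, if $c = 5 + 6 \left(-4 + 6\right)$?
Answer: $-82$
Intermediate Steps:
$c = 17$ ($c = 5 + 6 \cdot 2 = 5 + 12 = 17$)
$-116 + 2 c = -116 + 2 \cdot 17 = -116 + 34 = -82$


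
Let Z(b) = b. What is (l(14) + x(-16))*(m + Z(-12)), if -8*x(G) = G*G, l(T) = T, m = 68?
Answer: -1008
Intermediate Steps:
x(G) = -G²/8 (x(G) = -G*G/8 = -G²/8)
(l(14) + x(-16))*(m + Z(-12)) = (14 - ⅛*(-16)²)*(68 - 12) = (14 - ⅛*256)*56 = (14 - 32)*56 = -18*56 = -1008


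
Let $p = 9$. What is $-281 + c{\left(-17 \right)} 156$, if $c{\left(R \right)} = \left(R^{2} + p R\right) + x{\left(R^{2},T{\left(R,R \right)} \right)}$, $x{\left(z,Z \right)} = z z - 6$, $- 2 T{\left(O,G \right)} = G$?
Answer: $13049275$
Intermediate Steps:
$T{\left(O,G \right)} = - \frac{G}{2}$
$x{\left(z,Z \right)} = -6 + z^{2}$ ($x{\left(z,Z \right)} = z^{2} - 6 = -6 + z^{2}$)
$c{\left(R \right)} = -6 + R^{2} + R^{4} + 9 R$ ($c{\left(R \right)} = \left(R^{2} + 9 R\right) + \left(-6 + \left(R^{2}\right)^{2}\right) = \left(R^{2} + 9 R\right) + \left(-6 + R^{4}\right) = -6 + R^{2} + R^{4} + 9 R$)
$-281 + c{\left(-17 \right)} 156 = -281 + \left(-6 + \left(-17\right)^{2} + \left(-17\right)^{4} + 9 \left(-17\right)\right) 156 = -281 + \left(-6 + 289 + 83521 - 153\right) 156 = -281 + 83651 \cdot 156 = -281 + 13049556 = 13049275$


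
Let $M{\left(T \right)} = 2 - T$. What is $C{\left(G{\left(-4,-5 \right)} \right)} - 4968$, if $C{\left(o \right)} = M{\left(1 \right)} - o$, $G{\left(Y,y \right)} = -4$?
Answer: $-4963$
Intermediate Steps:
$C{\left(o \right)} = 1 - o$ ($C{\left(o \right)} = \left(2 - 1\right) - o = 1 - o$)
$C{\left(G{\left(-4,-5 \right)} \right)} - 4968 = \left(1 - -4\right) - 4968 = \left(1 + 4\right) - 4968 = 5 - 4968 = -4963$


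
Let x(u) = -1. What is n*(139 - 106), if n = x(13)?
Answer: -33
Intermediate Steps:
n = -1
n*(139 - 106) = -(139 - 106) = -1*33 = -33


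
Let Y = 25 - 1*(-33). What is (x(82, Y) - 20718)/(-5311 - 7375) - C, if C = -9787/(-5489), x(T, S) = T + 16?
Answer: -5487351/34816727 ≈ -0.15761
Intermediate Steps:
Y = 58 (Y = 25 + 33 = 58)
x(T, S) = 16 + T
C = 9787/5489 (C = -9787*(-1/5489) = 9787/5489 ≈ 1.7830)
(x(82, Y) - 20718)/(-5311 - 7375) - C = ((16 + 82) - 20718)/(-5311 - 7375) - 1*9787/5489 = (98 - 20718)/(-12686) - 9787/5489 = -20620*(-1/12686) - 9787/5489 = 10310/6343 - 9787/5489 = -5487351/34816727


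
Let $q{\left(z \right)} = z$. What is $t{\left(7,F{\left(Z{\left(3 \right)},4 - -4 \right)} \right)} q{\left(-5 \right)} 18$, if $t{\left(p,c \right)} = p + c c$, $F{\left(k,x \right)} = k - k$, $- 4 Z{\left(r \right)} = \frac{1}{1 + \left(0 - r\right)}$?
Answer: $-630$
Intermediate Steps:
$Z{\left(r \right)} = - \frac{1}{4 \left(1 - r\right)}$ ($Z{\left(r \right)} = - \frac{1}{4 \left(1 + \left(0 - r\right)\right)} = - \frac{1}{4 \left(1 - r\right)}$)
$F{\left(k,x \right)} = 0$
$t{\left(p,c \right)} = p + c^{2}$
$t{\left(7,F{\left(Z{\left(3 \right)},4 - -4 \right)} \right)} q{\left(-5 \right)} 18 = \left(7 + 0^{2}\right) \left(-5\right) 18 = \left(7 + 0\right) \left(-5\right) 18 = 7 \left(-5\right) 18 = \left(-35\right) 18 = -630$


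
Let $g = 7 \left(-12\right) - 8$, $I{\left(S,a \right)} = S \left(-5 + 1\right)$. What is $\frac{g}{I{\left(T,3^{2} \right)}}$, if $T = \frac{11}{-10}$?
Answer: $- \frac{230}{11} \approx -20.909$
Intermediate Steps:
$T = - \frac{11}{10}$ ($T = 11 \left(- \frac{1}{10}\right) = - \frac{11}{10} \approx -1.1$)
$I{\left(S,a \right)} = - 4 S$ ($I{\left(S,a \right)} = S \left(-4\right) = - 4 S$)
$g = -92$ ($g = -84 - 8 = -92$)
$\frac{g}{I{\left(T,3^{2} \right)}} = - \frac{92}{\left(-4\right) \left(- \frac{11}{10}\right)} = - \frac{92}{\frac{22}{5}} = \left(-92\right) \frac{5}{22} = - \frac{230}{11}$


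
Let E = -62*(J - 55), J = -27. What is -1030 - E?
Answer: -6114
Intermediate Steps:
E = 5084 (E = -62*(-27 - 55) = -62*(-82) = 5084)
-1030 - E = -1030 - 1*5084 = -1030 - 5084 = -6114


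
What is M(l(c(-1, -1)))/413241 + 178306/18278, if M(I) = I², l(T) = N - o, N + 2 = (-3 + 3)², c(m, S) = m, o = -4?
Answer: 36841711429/3776609499 ≈ 9.7552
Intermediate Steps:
N = -2 (N = -2 + (-3 + 3)² = -2 + 0² = -2 + 0 = -2)
l(T) = 2 (l(T) = -2 - 1*(-4) = -2 + 4 = 2)
M(l(c(-1, -1)))/413241 + 178306/18278 = 2²/413241 + 178306/18278 = 4*(1/413241) + 178306*(1/18278) = 4/413241 + 89153/9139 = 36841711429/3776609499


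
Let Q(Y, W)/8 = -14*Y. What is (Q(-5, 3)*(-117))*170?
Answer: -11138400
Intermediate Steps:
Q(Y, W) = -112*Y (Q(Y, W) = 8*(-14*Y) = -112*Y)
(Q(-5, 3)*(-117))*170 = (-112*(-5)*(-117))*170 = (560*(-117))*170 = -65520*170 = -11138400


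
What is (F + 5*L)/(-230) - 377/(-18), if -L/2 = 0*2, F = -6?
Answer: 43409/2070 ≈ 20.971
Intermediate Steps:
L = 0 (L = -0*2 = -2*0 = 0)
(F + 5*L)/(-230) - 377/(-18) = (-6 + 5*0)/(-230) - 377/(-18) = (-6 + 0)*(-1/230) - 377*(-1/18) = -6*(-1/230) + 377/18 = 3/115 + 377/18 = 43409/2070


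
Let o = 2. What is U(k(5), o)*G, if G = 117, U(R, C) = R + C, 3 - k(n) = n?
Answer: 0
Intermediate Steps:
k(n) = 3 - n
U(R, C) = C + R
U(k(5), o)*G = (2 + (3 - 1*5))*117 = (2 + (3 - 5))*117 = (2 - 2)*117 = 0*117 = 0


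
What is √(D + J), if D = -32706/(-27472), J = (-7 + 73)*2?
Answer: √6282520170/6868 ≈ 11.541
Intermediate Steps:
J = 132 (J = 66*2 = 132)
D = 16353/13736 (D = -32706*(-1/27472) = 16353/13736 ≈ 1.1905)
√(D + J) = √(16353/13736 + 132) = √(1829505/13736) = √6282520170/6868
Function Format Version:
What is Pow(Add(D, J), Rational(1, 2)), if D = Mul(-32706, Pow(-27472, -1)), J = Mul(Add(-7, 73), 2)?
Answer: Mul(Rational(1, 6868), Pow(6282520170, Rational(1, 2))) ≈ 11.541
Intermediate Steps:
J = 132 (J = Mul(66, 2) = 132)
D = Rational(16353, 13736) (D = Mul(-32706, Rational(-1, 27472)) = Rational(16353, 13736) ≈ 1.1905)
Pow(Add(D, J), Rational(1, 2)) = Pow(Add(Rational(16353, 13736), 132), Rational(1, 2)) = Pow(Rational(1829505, 13736), Rational(1, 2)) = Mul(Rational(1, 6868), Pow(6282520170, Rational(1, 2)))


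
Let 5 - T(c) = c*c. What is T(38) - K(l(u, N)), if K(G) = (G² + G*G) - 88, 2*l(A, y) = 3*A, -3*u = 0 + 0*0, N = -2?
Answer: -1351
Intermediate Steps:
u = 0 (u = -(0 + 0*0)/3 = -(0 + 0)/3 = -⅓*0 = 0)
l(A, y) = 3*A/2 (l(A, y) = (3*A)/2 = 3*A/2)
K(G) = -88 + 2*G² (K(G) = (G² + G²) - 88 = 2*G² - 88 = -88 + 2*G²)
T(c) = 5 - c² (T(c) = 5 - c*c = 5 - c²)
T(38) - K(l(u, N)) = (5 - 1*38²) - (-88 + 2*((3/2)*0)²) = (5 - 1*1444) - (-88 + 2*0²) = (5 - 1444) - (-88 + 2*0) = -1439 - (-88 + 0) = -1439 - 1*(-88) = -1439 + 88 = -1351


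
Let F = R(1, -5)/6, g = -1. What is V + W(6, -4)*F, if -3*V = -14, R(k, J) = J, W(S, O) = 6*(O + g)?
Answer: 89/3 ≈ 29.667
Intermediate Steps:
W(S, O) = -6 + 6*O (W(S, O) = 6*(O - 1) = 6*(-1 + O) = -6 + 6*O)
V = 14/3 (V = -1/3*(-14) = 14/3 ≈ 4.6667)
F = -5/6 ≈ -0.83333
V + W(6, -4)*F = 14/3 + (-6 + 6*(-4))*(-5/6) = 14/3 + (-6 - 24)*(-5/6) = 14/3 - 30*(-5/6) = 14/3 + 25 = 89/3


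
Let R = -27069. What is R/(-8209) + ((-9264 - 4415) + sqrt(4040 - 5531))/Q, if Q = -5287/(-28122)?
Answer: -3157701885339/43400983 + 28122*I*sqrt(1491)/5287 ≈ -72757.0 + 205.39*I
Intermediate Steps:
Q = 5287/28122 (Q = -5287*(-1/28122) = 5287/28122 ≈ 0.18800)
R/(-8209) + ((-9264 - 4415) + sqrt(4040 - 5531))/Q = -27069/(-8209) + ((-9264 - 4415) + sqrt(4040 - 5531))/(5287/28122) = -27069*(-1/8209) + (-13679 + sqrt(-1491))*(28122/5287) = 27069/8209 + (-13679 + I*sqrt(1491))*(28122/5287) = 27069/8209 + (-384680838/5287 + 28122*I*sqrt(1491)/5287) = -3157701885339/43400983 + 28122*I*sqrt(1491)/5287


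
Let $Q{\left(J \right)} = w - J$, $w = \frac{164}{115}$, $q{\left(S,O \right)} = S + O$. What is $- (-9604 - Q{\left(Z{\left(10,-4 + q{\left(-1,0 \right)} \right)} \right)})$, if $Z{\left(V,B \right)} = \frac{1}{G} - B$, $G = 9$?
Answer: $\frac{9936326}{1035} \approx 9600.3$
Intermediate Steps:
$q{\left(S,O \right)} = O + S$
$w = \frac{164}{115}$ ($w = 164 \cdot \frac{1}{115} = \frac{164}{115} \approx 1.4261$)
$Z{\left(V,B \right)} = \frac{1}{9} - B$
$Q{\left(J \right)} = \frac{164}{115} - J$
$- (-9604 - Q{\left(Z{\left(10,-4 + q{\left(-1,0 \right)} \right)} \right)}) = - (-9604 - \left(\frac{164}{115} - \left(\frac{1}{9} - \left(-4 + \left(0 - 1\right)\right)\right)\right)) = - (-9604 - \left(\frac{164}{115} - \left(\frac{1}{9} - \left(-4 - 1\right)\right)\right)) = - (-9604 - \left(\frac{164}{115} - \left(\frac{1}{9} - -5\right)\right)) = - (-9604 - \left(\frac{164}{115} - \left(\frac{1}{9} + 5\right)\right)) = - (-9604 - \left(\frac{164}{115} - \frac{46}{9}\right)) = - (-9604 - - \frac{3814}{1035}) = - (-9604 + \frac{3814}{1035}) = \left(-1\right) \left(- \frac{9936326}{1035}\right) = \frac{9936326}{1035}$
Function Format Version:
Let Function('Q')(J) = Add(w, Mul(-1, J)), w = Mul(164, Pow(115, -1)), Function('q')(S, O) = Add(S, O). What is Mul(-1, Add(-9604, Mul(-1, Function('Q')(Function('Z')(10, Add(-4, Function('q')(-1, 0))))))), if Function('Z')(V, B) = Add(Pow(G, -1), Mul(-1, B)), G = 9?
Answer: Rational(9936326, 1035) ≈ 9600.3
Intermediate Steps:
Function('q')(S, O) = Add(O, S)
w = Rational(164, 115) (w = Mul(164, Rational(1, 115)) = Rational(164, 115) ≈ 1.4261)
Function('Z')(V, B) = Add(Rational(1, 9), Mul(-1, B)) (Function('Z')(V, B) = Add(Pow(9, -1), Mul(-1, B)) = Add(Rational(1, 9), Mul(-1, B)))
Function('Q')(J) = Add(Rational(164, 115), Mul(-1, J))
Mul(-1, Add(-9604, Mul(-1, Function('Q')(Function('Z')(10, Add(-4, Function('q')(-1, 0))))))) = Mul(-1, Add(-9604, Mul(-1, Add(Rational(164, 115), Mul(-1, Add(Rational(1, 9), Mul(-1, Add(-4, Add(0, -1))))))))) = Mul(-1, Add(-9604, Mul(-1, Add(Rational(164, 115), Mul(-1, Add(Rational(1, 9), Mul(-1, Add(-4, -1)))))))) = Mul(-1, Add(-9604, Mul(-1, Add(Rational(164, 115), Mul(-1, Add(Rational(1, 9), Mul(-1, -5))))))) = Mul(-1, Add(-9604, Mul(-1, Add(Rational(164, 115), Mul(-1, Add(Rational(1, 9), 5)))))) = Mul(-1, Add(-9604, Mul(-1, Add(Rational(164, 115), Mul(-1, Rational(46, 9)))))) = Mul(-1, Add(-9604, Mul(-1, Add(Rational(164, 115), Rational(-46, 9))))) = Mul(-1, Add(-9604, Mul(-1, Rational(-3814, 1035)))) = Mul(-1, Add(-9604, Rational(3814, 1035))) = Mul(-1, Rational(-9936326, 1035)) = Rational(9936326, 1035)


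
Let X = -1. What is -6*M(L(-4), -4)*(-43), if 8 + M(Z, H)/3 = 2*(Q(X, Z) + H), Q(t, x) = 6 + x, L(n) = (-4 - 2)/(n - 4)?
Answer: -1935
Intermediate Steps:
L(n) = -6/(-4 + n)
M(Z, H) = 12 + 6*H + 6*Z (M(Z, H) = -24 + 3*(2*((6 + Z) + H)) = -24 + 3*(2*(6 + H + Z)) = -24 + 3*(12 + 2*H + 2*Z) = -24 + (36 + 6*H + 6*Z) = 12 + 6*H + 6*Z)
-6*M(L(-4), -4)*(-43) = -6*(12 + 6*(-4) + 6*(-6/(-4 - 4)))*(-43) = -6*(12 - 24 + 6*(-6/(-8)))*(-43) = -6*(12 - 24 + 6*(-6*(-⅛)))*(-43) = -6*(12 - 24 + 6*(¾))*(-43) = -6*(12 - 24 + 9/2)*(-43) = -6*(-15/2)*(-43) = 45*(-43) = -1935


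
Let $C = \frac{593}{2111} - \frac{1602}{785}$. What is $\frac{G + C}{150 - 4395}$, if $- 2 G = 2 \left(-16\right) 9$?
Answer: $- \frac{235711123}{7034538075} \approx -0.033508$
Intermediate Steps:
$G = 144$ ($G = - \frac{2 \left(-16\right) 9}{2} = - \frac{\left(-32\right) 9}{2} = \left(- \frac{1}{2}\right) \left(-288\right) = 144$)
$C = - \frac{2916317}{1657135}$ ($C = 593 \cdot \frac{1}{2111} - \frac{1602}{785} = \frac{593}{2111} - \frac{1602}{785} = - \frac{2916317}{1657135} \approx -1.7599$)
$\frac{G + C}{150 - 4395} = \frac{144 - \frac{2916317}{1657135}}{150 - 4395} = \frac{235711123}{1657135 \left(-4245\right)} = \frac{235711123}{1657135} \left(- \frac{1}{4245}\right) = - \frac{235711123}{7034538075}$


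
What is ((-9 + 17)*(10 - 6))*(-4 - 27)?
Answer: -992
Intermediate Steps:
((-9 + 17)*(10 - 6))*(-4 - 27) = (8*4)*(-31) = 32*(-31) = -992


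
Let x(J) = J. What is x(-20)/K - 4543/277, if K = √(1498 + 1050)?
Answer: -4543/277 - 10*√13/91 ≈ -16.797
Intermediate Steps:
K = 14*√13 (K = √2548 = 14*√13 ≈ 50.478)
x(-20)/K - 4543/277 = -20*√13/182 - 4543/277 = -10*√13/91 - 4543*1/277 = -10*√13/91 - 4543/277 = -4543/277 - 10*√13/91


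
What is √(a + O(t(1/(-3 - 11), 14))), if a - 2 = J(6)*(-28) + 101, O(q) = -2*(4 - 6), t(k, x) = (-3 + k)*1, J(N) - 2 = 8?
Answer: I*√173 ≈ 13.153*I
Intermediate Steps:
J(N) = 10 (J(N) = 2 + 8 = 10)
t(k, x) = -3 + k
O(q) = 4 (O(q) = -2*(-2) = 4)
a = -177 (a = 2 + (10*(-28) + 101) = 2 + (-280 + 101) = 2 - 179 = -177)
√(a + O(t(1/(-3 - 11), 14))) = √(-177 + 4) = √(-173) = I*√173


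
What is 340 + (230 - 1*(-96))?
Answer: 666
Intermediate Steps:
340 + (230 - 1*(-96)) = 340 + (230 + 96) = 340 + 326 = 666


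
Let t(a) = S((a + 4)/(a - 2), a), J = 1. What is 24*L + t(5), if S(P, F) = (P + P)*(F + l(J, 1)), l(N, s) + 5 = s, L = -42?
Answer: -1002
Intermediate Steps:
l(N, s) = -5 + s
S(P, F) = 2*P*(-4 + F) (S(P, F) = (P + P)*(F + (-5 + 1)) = (2*P)*(F - 4) = (2*P)*(-4 + F) = 2*P*(-4 + F))
t(a) = 2*(-4 + a)*(4 + a)/(-2 + a) (t(a) = 2*((a + 4)/(a - 2))*(-4 + a) = 2*((4 + a)/(-2 + a))*(-4 + a) = 2*(-4 + a)*(4 + a)/(-2 + a))
24*L + t(5) = 24*(-42) + 2*(-16 + 5²)/(-2 + 5) = -1008 + 2*(-16 + 25)/3 = -1008 + 2*(⅓)*9 = -1008 + 6 = -1002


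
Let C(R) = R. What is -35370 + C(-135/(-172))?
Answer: -6083505/172 ≈ -35369.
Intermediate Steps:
-35370 + C(-135/(-172)) = -35370 - 135/(-172) = -35370 - 135*(-1/172) = -35370 + 135/172 = -6083505/172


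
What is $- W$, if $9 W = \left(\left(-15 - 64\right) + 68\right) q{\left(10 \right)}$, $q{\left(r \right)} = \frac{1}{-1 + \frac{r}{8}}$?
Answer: $\frac{44}{9} \approx 4.8889$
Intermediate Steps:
$q{\left(r \right)} = \frac{1}{-1 + \frac{r}{8}}$ ($q{\left(r \right)} = \frac{1}{-1 + r \frac{1}{8}} = \frac{1}{-1 + \frac{r}{8}}$)
$W = - \frac{44}{9}$ ($W = \frac{\left(\left(-15 - 64\right) + 68\right) \frac{8}{-8 + 10}}{9} = \frac{\left(\left(-15 - 64\right) + 68\right) \frac{8}{2}}{9} = \frac{\left(-79 + 68\right) 8 \cdot \frac{1}{2}}{9} = \frac{\left(-11\right) 4}{9} = \frac{1}{9} \left(-44\right) = - \frac{44}{9} \approx -4.8889$)
$- W = \left(-1\right) \left(- \frac{44}{9}\right) = \frac{44}{9}$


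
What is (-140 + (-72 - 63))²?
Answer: 75625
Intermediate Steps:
(-140 + (-72 - 63))² = (-140 - 135)² = (-275)² = 75625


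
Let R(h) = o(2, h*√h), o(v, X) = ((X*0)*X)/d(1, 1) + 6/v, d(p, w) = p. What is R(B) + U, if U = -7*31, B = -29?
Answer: -214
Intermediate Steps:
o(v, X) = 6/v (o(v, X) = ((X*0)*X)/1 + 6/v = (0*X)*1 + 6/v = 0*1 + 6/v = 0 + 6/v = 6/v)
R(h) = 3 (R(h) = 6/2 = 6*(½) = 3)
U = -217
R(B) + U = 3 - 217 = -214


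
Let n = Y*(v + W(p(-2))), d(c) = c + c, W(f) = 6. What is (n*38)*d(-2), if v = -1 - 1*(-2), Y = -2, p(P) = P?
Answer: 2128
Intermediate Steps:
d(c) = 2*c
v = 1 (v = -1 + 2 = 1)
n = -14 (n = -2*(1 + 6) = -2*7 = -14)
(n*38)*d(-2) = (-14*38)*(2*(-2)) = -532*(-4) = 2128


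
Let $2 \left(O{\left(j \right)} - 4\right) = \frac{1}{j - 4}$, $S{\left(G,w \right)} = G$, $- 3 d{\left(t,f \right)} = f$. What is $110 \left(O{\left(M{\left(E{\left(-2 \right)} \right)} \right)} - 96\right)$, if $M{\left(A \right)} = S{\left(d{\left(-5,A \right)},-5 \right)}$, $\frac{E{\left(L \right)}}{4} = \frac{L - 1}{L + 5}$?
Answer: $- \frac{81125}{8} \approx -10141.0$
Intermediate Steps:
$d{\left(t,f \right)} = - \frac{f}{3}$
$E{\left(L \right)} = \frac{4 \left(-1 + L\right)}{5 + L}$ ($E{\left(L \right)} = 4 \frac{L - 1}{L + 5} = 4 \frac{-1 + L}{5 + L} = \frac{4 \left(-1 + L\right)}{5 + L}$)
$M{\left(A \right)} = - \frac{A}{3}$
$O{\left(j \right)} = 4 + \frac{1}{2 \left(-4 + j\right)}$ ($O{\left(j \right)} = 4 + \frac{1}{2 \left(j - 4\right)} = 4 + \frac{1}{2 \left(-4 + j\right)}$)
$110 \left(O{\left(M{\left(E{\left(-2 \right)} \right)} \right)} - 96\right) = 110 \left(\frac{-31 + 8 \left(- \frac{4 \frac{1}{5 - 2} \left(-1 - 2\right)}{3}\right)}{2 \left(-4 - \frac{4 \frac{1}{5 - 2} \left(-1 - 2\right)}{3}\right)} - 96\right) = 110 \left(\frac{-31 + 8 \left(- \frac{4 \cdot \frac{1}{3} \left(-3\right)}{3}\right)}{2 \left(-4 - \frac{4 \cdot \frac{1}{3} \left(-3\right)}{3}\right)} - 96\right) = 110 \left(\frac{-31 + 8 \left(\left(- \frac{1}{3}\right) \left(-4\right)\right)}{2 \left(-4 - - \frac{4}{3}\right)} - 96\right) = 110 \left(\frac{-31 + 8 \cdot \frac{4}{3}}{2 \left(-4 + \frac{4}{3}\right)} - 96\right) = 110 \left(\frac{-31 + \frac{32}{3}}{2 \left(- \frac{8}{3}\right)} - 96\right) = 110 \left(\frac{1}{2} \left(- \frac{3}{8}\right) \left(- \frac{61}{3}\right) - 96\right) = 110 \left(\frac{61}{16} - 96\right) = 110 \left(- \frac{1475}{16}\right) = - \frac{81125}{8}$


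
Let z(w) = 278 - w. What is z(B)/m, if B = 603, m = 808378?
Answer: -325/808378 ≈ -0.00040204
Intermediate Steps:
z(B)/m = (278 - 1*603)/808378 = (278 - 603)*(1/808378) = -325*1/808378 = -325/808378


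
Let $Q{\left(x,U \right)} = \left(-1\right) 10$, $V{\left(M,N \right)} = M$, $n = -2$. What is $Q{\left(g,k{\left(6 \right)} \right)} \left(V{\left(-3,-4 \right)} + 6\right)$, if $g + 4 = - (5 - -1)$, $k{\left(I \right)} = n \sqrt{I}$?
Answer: $-30$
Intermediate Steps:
$k{\left(I \right)} = - 2 \sqrt{I}$
$g = -10$ ($g = -4 - \left(5 - -1\right) = -4 - \left(5 + 1\right) = -4 - 6 = -10$)
$Q{\left(x,U \right)} = -10$
$Q{\left(g,k{\left(6 \right)} \right)} \left(V{\left(-3,-4 \right)} + 6\right) = - 10 \left(-3 + 6\right) = \left(-10\right) 3 = -30$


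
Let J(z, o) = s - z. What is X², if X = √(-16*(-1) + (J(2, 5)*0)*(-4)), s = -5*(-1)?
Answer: 16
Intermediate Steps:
s = 5
J(z, o) = 5 - z
X = 4 (X = √(-16*(-1) + ((5 - 1*2)*0)*(-4)) = √(16 + ((5 - 2)*0)*(-4)) = √(16 + (3*0)*(-4)) = √(16 + 0*(-4)) = √(16 + 0) = √16 = 4)
X² = 4² = 16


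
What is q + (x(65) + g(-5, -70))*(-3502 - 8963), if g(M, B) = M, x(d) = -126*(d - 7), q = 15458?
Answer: 91172003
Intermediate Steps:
x(d) = 882 - 126*d (x(d) = -126*(-7 + d) = 882 - 126*d)
q + (x(65) + g(-5, -70))*(-3502 - 8963) = 15458 + ((882 - 126*65) - 5)*(-3502 - 8963) = 15458 + ((882 - 8190) - 5)*(-12465) = 15458 + (-7308 - 5)*(-12465) = 15458 - 7313*(-12465) = 15458 + 91156545 = 91172003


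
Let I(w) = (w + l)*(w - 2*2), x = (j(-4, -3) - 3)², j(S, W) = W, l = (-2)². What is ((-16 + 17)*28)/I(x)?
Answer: 7/320 ≈ 0.021875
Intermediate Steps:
l = 4
x = 36 (x = (-3 - 3)² = (-6)² = 36)
I(w) = (-4 + w)*(4 + w) (I(w) = (w + 4)*(w - 2*2) = (4 + w)*(w - 4) = (4 + w)*(-4 + w) = (-4 + w)*(4 + w))
((-16 + 17)*28)/I(x) = ((-16 + 17)*28)/(-16 + 36²) = (1*28)/(-16 + 1296) = 28/1280 = 28*(1/1280) = 7/320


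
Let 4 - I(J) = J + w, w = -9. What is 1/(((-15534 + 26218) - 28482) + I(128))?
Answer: -1/17913 ≈ -5.5825e-5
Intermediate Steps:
I(J) = 13 - J (I(J) = 4 - (J - 9) = 4 - (-9 + J) = 4 + (9 - J) = 13 - J)
1/(((-15534 + 26218) - 28482) + I(128)) = 1/(((-15534 + 26218) - 28482) + (13 - 1*128)) = 1/((10684 - 28482) + (13 - 128)) = 1/(-17798 - 115) = 1/(-17913) = -1/17913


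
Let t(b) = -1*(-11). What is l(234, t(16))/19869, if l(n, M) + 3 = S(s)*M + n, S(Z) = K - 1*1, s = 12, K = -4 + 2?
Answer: 66/6623 ≈ 0.0099653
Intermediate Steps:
K = -2
t(b) = 11
S(Z) = -3 (S(Z) = -2 - 1*1 = -2 - 1 = -3)
l(n, M) = -3 + n - 3*M (l(n, M) = -3 + (-3*M + n) = -3 + (n - 3*M) = -3 + n - 3*M)
l(234, t(16))/19869 = (-3 + 234 - 3*11)/19869 = (-3 + 234 - 33)*(1/19869) = 198*(1/19869) = 66/6623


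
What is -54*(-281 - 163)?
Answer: 23976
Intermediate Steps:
-54*(-281 - 163) = -54*(-444) = 23976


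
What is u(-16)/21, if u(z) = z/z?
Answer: 1/21 ≈ 0.047619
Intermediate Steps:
u(z) = 1
u(-16)/21 = 1/21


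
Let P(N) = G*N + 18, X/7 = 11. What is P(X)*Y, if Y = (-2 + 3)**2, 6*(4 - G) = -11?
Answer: 2803/6 ≈ 467.17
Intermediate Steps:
G = 35/6 (G = 4 - 1/6*(-11) = 4 + 11/6 = 35/6 ≈ 5.8333)
X = 77 (X = 7*11 = 77)
P(N) = 18 + 35*N/6 (P(N) = 35*N/6 + 18 = 18 + 35*N/6)
Y = 1 (Y = 1**2 = 1)
P(X)*Y = (18 + (35/6)*77)*1 = (18 + 2695/6)*1 = (2803/6)*1 = 2803/6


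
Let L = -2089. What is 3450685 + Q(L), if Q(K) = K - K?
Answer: 3450685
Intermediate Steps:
Q(K) = 0
3450685 + Q(L) = 3450685 + 0 = 3450685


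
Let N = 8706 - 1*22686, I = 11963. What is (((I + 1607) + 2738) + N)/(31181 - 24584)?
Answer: 776/2199 ≈ 0.35289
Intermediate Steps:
N = -13980 (N = 8706 - 22686 = -13980)
(((I + 1607) + 2738) + N)/(31181 - 24584) = (((11963 + 1607) + 2738) - 13980)/(31181 - 24584) = ((13570 + 2738) - 13980)/6597 = (16308 - 13980)*(1/6597) = 2328*(1/6597) = 776/2199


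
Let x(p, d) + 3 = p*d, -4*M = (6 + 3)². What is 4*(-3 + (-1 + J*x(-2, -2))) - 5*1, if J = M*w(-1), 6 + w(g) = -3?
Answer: 708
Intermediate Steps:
w(g) = -9 (w(g) = -6 - 3 = -9)
M = -81/4 (M = -(6 + 3)²/4 = -¼*9² = -¼*81 = -81/4 ≈ -20.250)
J = 729/4 (J = -81/4*(-9) = 729/4 ≈ 182.25)
x(p, d) = -3 + d*p (x(p, d) = -3 + p*d = -3 + d*p)
4*(-3 + (-1 + J*x(-2, -2))) - 5*1 = 4*(-3 + (-1 + 729*(-3 - 2*(-2))/4)) - 5*1 = 4*(-3 + (-1 + 729*(-3 + 4)/4)) - 5 = 4*(-3 + (-1 + (729/4)*1)) - 5 = 4*(-3 + (-1 + 729/4)) - 5 = 4*(-3 + 725/4) - 5 = 4*(713/4) - 5 = 713 - 5 = 708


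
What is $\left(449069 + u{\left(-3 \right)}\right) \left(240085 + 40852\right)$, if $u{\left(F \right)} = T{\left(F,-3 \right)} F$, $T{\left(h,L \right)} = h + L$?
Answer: $126165154519$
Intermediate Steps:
$T{\left(h,L \right)} = L + h$
$u{\left(F \right)} = F \left(-3 + F\right)$ ($u{\left(F \right)} = \left(-3 + F\right) F = F \left(-3 + F\right)$)
$\left(449069 + u{\left(-3 \right)}\right) \left(240085 + 40852\right) = \left(449069 - 3 \left(-3 - 3\right)\right) \left(240085 + 40852\right) = \left(449069 - -18\right) 280937 = \left(449069 + 18\right) 280937 = 449087 \cdot 280937 = 126165154519$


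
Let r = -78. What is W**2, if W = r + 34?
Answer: 1936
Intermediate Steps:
W = -44 (W = -78 + 34 = -44)
W**2 = (-44)**2 = 1936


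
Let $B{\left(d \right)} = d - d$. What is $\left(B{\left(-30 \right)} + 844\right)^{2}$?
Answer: $712336$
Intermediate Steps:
$B{\left(d \right)} = 0$
$\left(B{\left(-30 \right)} + 844\right)^{2} = \left(0 + 844\right)^{2} = 844^{2} = 712336$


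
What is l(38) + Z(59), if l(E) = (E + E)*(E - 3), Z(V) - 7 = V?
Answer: 2726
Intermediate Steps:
Z(V) = 7 + V
l(E) = 2*E*(-3 + E) (l(E) = (2*E)*(-3 + E) = 2*E*(-3 + E))
l(38) + Z(59) = 2*38*(-3 + 38) + (7 + 59) = 2*38*35 + 66 = 2660 + 66 = 2726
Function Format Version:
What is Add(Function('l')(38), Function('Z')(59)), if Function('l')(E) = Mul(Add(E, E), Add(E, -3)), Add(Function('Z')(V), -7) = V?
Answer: 2726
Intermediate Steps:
Function('Z')(V) = Add(7, V)
Function('l')(E) = Mul(2, E, Add(-3, E)) (Function('l')(E) = Mul(Mul(2, E), Add(-3, E)) = Mul(2, E, Add(-3, E)))
Add(Function('l')(38), Function('Z')(59)) = Add(Mul(2, 38, Add(-3, 38)), Add(7, 59)) = Add(Mul(2, 38, 35), 66) = Add(2660, 66) = 2726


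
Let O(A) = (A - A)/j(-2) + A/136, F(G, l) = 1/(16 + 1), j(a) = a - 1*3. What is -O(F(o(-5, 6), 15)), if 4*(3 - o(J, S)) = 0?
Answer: -1/2312 ≈ -0.00043253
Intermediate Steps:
o(J, S) = 3 (o(J, S) = 3 - ¼*0 = 3 + 0 = 3)
j(a) = -3 + a (j(a) = a - 3 = -3 + a)
F(G, l) = 1/17
O(A) = A/136 (O(A) = (A - A)/(-3 - 2) + A/136 = 0/(-5) + A*(1/136) = 0*(-⅕) + A/136 = 0 + A/136 = A/136)
-O(F(o(-5, 6), 15)) = -1/(136*17) = -1*1/2312 = -1/2312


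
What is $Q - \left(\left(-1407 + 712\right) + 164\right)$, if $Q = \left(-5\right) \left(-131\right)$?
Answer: $1186$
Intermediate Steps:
$Q = 655$
$Q - \left(\left(-1407 + 712\right) + 164\right) = 655 - \left(\left(-1407 + 712\right) + 164\right) = 655 - \left(-695 + 164\right) = 655 - -531 = 655 + 531 = 1186$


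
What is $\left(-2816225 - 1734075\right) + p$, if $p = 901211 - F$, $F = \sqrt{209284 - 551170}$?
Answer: $-3649089 - i \sqrt{341886} \approx -3.6491 \cdot 10^{6} - 584.71 i$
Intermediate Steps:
$F = i \sqrt{341886}$ ($F = \sqrt{-341886} = i \sqrt{341886} \approx 584.71 i$)
$p = 901211 - i \sqrt{341886} \approx 9.0121 \cdot 10^{5} - 584.71 i$
$\left(-2816225 - 1734075\right) + p = \left(-2816225 - 1734075\right) + \left(901211 - i \sqrt{341886}\right) = -4550300 + \left(901211 - i \sqrt{341886}\right) = -3649089 - i \sqrt{341886}$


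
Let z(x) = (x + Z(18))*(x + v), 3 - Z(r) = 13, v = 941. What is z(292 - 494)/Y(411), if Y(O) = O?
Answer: -156668/411 ≈ -381.19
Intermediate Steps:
Z(r) = -10 (Z(r) = 3 - 1*13 = 3 - 13 = -10)
z(x) = (-10 + x)*(941 + x) (z(x) = (x - 10)*(x + 941) = (-10 + x)*(941 + x))
z(292 - 494)/Y(411) = (-9410 + (292 - 494)² + 931*(292 - 494))/411 = (-9410 + (-202)² + 931*(-202))*(1/411) = (-9410 + 40804 - 188062)*(1/411) = -156668*1/411 = -156668/411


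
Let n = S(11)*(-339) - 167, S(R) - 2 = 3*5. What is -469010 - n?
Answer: -463080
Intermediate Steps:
S(R) = 17 (S(R) = 2 + 3*5 = 2 + 15 = 17)
n = -5930 (n = 17*(-339) - 167 = -5763 - 167 = -5930)
-469010 - n = -469010 - 1*(-5930) = -469010 + 5930 = -463080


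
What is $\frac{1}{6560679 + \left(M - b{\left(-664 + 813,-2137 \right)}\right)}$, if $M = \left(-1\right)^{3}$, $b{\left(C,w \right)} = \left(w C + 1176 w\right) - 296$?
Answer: $\frac{1}{9392499} \approx 1.0647 \cdot 10^{-7}$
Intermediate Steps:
$b{\left(C,w \right)} = -296 + 1176 w + C w$ ($b{\left(C,w \right)} = \left(C w + 1176 w\right) - 296 = \left(1176 w + C w\right) - 296 = -296 + 1176 w + C w$)
$M = -1$
$\frac{1}{6560679 + \left(M - b{\left(-664 + 813,-2137 \right)}\right)} = \frac{1}{6560679 - \left(-295 - 2513112 + \left(-664 + 813\right) \left(-2137\right)\right)} = \frac{1}{6560679 - \left(-2513407 - 318413\right)} = \frac{1}{6560679 - -2831820} = \frac{1}{6560679 + \left(-1 + 2831821\right)} = \frac{1}{6560679 + 2831820} = \frac{1}{9392499}$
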